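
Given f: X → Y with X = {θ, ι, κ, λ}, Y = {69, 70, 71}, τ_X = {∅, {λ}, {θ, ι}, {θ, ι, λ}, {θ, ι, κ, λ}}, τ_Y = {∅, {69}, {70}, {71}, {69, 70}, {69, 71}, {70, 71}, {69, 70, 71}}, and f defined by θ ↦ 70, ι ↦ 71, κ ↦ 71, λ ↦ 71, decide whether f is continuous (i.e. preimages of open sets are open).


f is NOT continuous.

Compute f^{-1}(U) for each U ∈ τ_Y:
  U = ∅: f^{-1}(U) = ∅ ∈ τ_X ✓.
  U = {69}: f^{-1}(U) = ∅ ∈ τ_X ✓.
  U = {70}: f^{-1}(U) = {θ} ∉ τ_X ✗.
  U = {71}: f^{-1}(U) = {ι, κ, λ} ∉ τ_X ✗.
  U = {69, 70}: f^{-1}(U) = {θ} ∉ τ_X ✗.
  U = {69, 71}: f^{-1}(U) = {ι, κ, λ} ∉ τ_X ✗.
  U = {70, 71}: f^{-1}(U) = {θ, ι, κ, λ} ∈ τ_X ✓.
  U = {69, 70, 71}: f^{-1}(U) = {θ, ι, κ, λ} ∈ τ_X ✓.
Found U = {70} with f^{-1}(U) = {θ} not in τ_X. Therefore f is NOT continuous.


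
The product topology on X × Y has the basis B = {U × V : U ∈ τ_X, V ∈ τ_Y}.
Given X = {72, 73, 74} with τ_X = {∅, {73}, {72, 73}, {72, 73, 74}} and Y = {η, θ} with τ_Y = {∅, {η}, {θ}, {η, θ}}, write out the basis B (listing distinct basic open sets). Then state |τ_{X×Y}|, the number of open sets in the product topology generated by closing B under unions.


Basis B = {∅ × ∅, {73} × {η}, {73} × {θ}, {72, 73} × {η}, {72, 73} × {θ}, {73} × {η, θ}, {72, 73, 74} × {η}, {72, 73, 74} × {θ}, {72, 73} × {η, θ}, {72, 73, 74} × {η, θ}}; |τ_{X×Y}| = 16.

Enumerate products U × V with U ∈ τ_X, V ∈ τ_Y (deduplicated):
  ∅ × ∅ = {} (∅)
  {73} × {η} = {(73,η)}
  {73} × {θ} = {(73,θ)}
  {72, 73} × {η} = {(72,η), (73,η)}
  {72, 73} × {θ} = {(72,θ), (73,θ)}
  {73} × {η, θ} = {(73,η), (73,θ)}
  {72, 73, 74} × {η} = {(72,η), (73,η), (74,η)}
  {72, 73, 74} × {θ} = {(72,θ), (73,θ), (74,θ)}
  {72, 73} × {η, θ} = {(72,η), (72,θ), (73,η), (73,θ)}
  {72, 73, 74} × {η, θ} = {(72,η), (72,θ), (73,η), (73,θ), (74,η), (74,θ)}
These 10 distinct sets form the basis B.
Close under arbitrary unions to get τ_{X×Y}; counting gives |τ_{X×Y}| = 16.


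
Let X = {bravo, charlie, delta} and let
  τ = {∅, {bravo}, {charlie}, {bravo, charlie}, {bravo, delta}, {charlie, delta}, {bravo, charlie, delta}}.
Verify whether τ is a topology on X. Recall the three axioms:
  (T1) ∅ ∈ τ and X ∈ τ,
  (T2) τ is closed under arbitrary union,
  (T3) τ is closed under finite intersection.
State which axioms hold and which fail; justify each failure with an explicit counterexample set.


τ is NOT a topology on X.

Axiom (T1): ∅ ∈ τ? Yes; X ∈ τ? Yes.
Axiom (T2/T3): check pairwise unions and intersections of members of τ.
Counterexample for (T3): {bravo, delta} ∩ {charlie, delta} = {delta} ∉ τ. Therefore τ is NOT a topology.


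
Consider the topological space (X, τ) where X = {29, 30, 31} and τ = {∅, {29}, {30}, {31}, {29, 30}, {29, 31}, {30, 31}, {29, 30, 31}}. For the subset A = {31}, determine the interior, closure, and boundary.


int(A) = {31}, cl(A) = {31}, ∂A = ∅.

Closed sets in (X, τ) are complements of opens:
  closed(X, τ) = {∅, {29}, {30}, {31}, {29, 30}, {29, 31}, {30, 31}, {29, 30, 31}}.
int(A) = ⋃ {U ∈ τ : U ⊆ A}. Opens contained in A: ∅, {31}.
Taking the union of these: int(A) = {31}.
cl(A) = ⋂ {C closed : A ⊆ C}. Closed sets containing A: {31}, {29, 31}, {30, 31}, {29, 30, 31}.
Intersecting these: cl(A) = {31}.
∂A = cl(A) ∖ int(A) = {31} ∖ {31} = ∅.


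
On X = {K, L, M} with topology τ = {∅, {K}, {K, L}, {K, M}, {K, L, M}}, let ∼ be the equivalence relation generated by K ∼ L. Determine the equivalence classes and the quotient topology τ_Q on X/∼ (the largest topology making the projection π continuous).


X/∼ = {[K=L], [M]}; |τ_Q| = 3.

Equivalence classes: [K=L], [M].
Quotient map π: X → X/∼ sends K ↦ [K=L], L ↦ [K=L], M ↦ [M].
For each subset V ⊆ X/∼, compute π^{-1}(V) ⊆ X and check whether π^{-1}(V) ∈ τ. V is open in τ_Q iff π^{-1}(V) ∈ τ.
  V = {}: π^{-1}(V) = ∅ ∈ τ ✓.
  V = {[K=L]}: π^{-1}(V) = {K, L} ∈ τ ✓.
  V = {[M]}: π^{-1}(V) = {M} ∉ τ ✗.
  V = {[K=L], [M]}: π^{-1}(V) = {K, L, M} ∈ τ ✓.
Open sets in the quotient: τ_Q = {{}, {[K=L]}, {[K=L], [M]}} (3 elements).


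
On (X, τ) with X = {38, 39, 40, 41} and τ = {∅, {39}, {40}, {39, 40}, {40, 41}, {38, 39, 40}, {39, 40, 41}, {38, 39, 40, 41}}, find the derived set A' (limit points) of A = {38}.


A' = ∅

For each x ∈ X, list the open sets U ∈ τ with x ∈ U, then check whether U ∩ (A ∖ {x}) ≠ ∅ for every such U.
  x = 38: open {38, 39, 40} ∋ x has {38, 39, 40} ∩ (A ∖ {38}) = ∅, so x is NOT a limit point.
  x = 39: open {39} ∋ x has {39} ∩ (A ∖ {39}) = ∅, so x is NOT a limit point.
  x = 40: open {40} ∋ x has {40} ∩ (A ∖ {40}) = ∅, so x is NOT a limit point.
  x = 41: open {40, 41} ∋ x has {40, 41} ∩ (A ∖ {41}) = ∅, so x is NOT a limit point.
Collecting: A' = ∅.


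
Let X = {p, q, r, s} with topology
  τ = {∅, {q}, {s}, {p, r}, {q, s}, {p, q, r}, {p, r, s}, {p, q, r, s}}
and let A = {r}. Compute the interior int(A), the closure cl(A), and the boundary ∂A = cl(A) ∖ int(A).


int(A) = ∅, cl(A) = {p, r}, ∂A = {p, r}.

Closed sets in (X, τ) are complements of opens:
  closed(X, τ) = {∅, {q}, {s}, {p, r}, {q, s}, {p, q, r}, {p, r, s}, {p, q, r, s}}.
int(A) = ⋃ {U ∈ τ : U ⊆ A}. Opens contained in A: ∅.
Taking the union of these: int(A) = ∅.
cl(A) = ⋂ {C closed : A ⊆ C}. Closed sets containing A: {p, r}, {p, q, r}, {p, r, s}, {p, q, r, s}.
Intersecting these: cl(A) = {p, r}.
∂A = cl(A) ∖ int(A) = {p, r} ∖ ∅ = {p, r}.


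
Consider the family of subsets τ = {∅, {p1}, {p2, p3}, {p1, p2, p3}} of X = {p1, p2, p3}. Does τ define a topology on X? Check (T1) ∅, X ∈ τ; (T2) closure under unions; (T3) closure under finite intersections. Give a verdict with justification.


τ IS a topology on X.

Axiom (T1): ∅ ∈ τ? Yes; X ∈ τ? Yes.
Axiom (T2/T3): check pairwise unions and intersections of members of τ.
All pairwise intersections and unions checked — each lies in τ. Therefore τ satisfies (T1), (T2), (T3): it IS a topology on X.


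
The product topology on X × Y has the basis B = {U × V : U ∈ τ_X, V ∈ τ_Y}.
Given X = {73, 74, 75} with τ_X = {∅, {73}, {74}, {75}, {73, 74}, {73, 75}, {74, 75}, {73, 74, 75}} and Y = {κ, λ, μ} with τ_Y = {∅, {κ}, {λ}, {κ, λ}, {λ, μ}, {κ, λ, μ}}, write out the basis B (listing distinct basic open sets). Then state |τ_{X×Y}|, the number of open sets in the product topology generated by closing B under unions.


Basis B = {∅ × ∅, {73} × {κ}, {73} × {λ}, {74} × {κ}, {74} × {λ}, {75} × {κ}, {75} × {λ}, {73} × {κ, λ}, {73, 74} × {κ}, {73, 75} × {κ}, {73} × {λ, μ}, {73, 74} × {λ}, {73, 75} × {λ}, {74} × {κ, λ}, {74, 75} × {κ}, {74} × {λ, μ}, {74, 75} × {λ}, {75} × {κ, λ}, {75} × {λ, μ}, {73} × {κ, λ, μ}, {73, 74, 75} × {κ}, {73, 74, 75} × {λ}, {74} × {κ, λ, μ}, {75} × {κ, λ, μ}, {73, 74} × {κ, λ}, {73, 75} × {κ, λ}, {73, 74} × {λ, μ}, {73, 75} × {λ, μ}, {74, 75} × {κ, λ}, {74, 75} × {λ, μ}, {73, 74} × {κ, λ, μ}, {73, 75} × {κ, λ, μ}, {73, 74, 75} × {κ, λ}, {73, 74, 75} × {λ, μ}, {74, 75} × {κ, λ, μ}, {73, 74, 75} × {κ, λ, μ}}; |τ_{X×Y}| = 216.

Enumerate products U × V with U ∈ τ_X, V ∈ τ_Y (deduplicated):
  ∅ × ∅ = {} (∅)
  {73} × {κ} = {(73,κ)}
  {73} × {λ} = {(73,λ)}
  {74} × {κ} = {(74,κ)}
  {74} × {λ} = {(74,λ)}
  {75} × {κ} = {(75,κ)}
  {75} × {λ} = {(75,λ)}
  {73} × {κ, λ} = {(73,κ), (73,λ)}
  {73, 74} × {κ} = {(73,κ), (74,κ)}
  {73, 75} × {κ} = {(73,κ), (75,κ)}
  {73} × {λ, μ} = {(73,λ), (73,μ)}
  {73, 74} × {λ} = {(73,λ), (74,λ)}
  {73, 75} × {λ} = {(73,λ), (75,λ)}
  {74} × {κ, λ} = {(74,κ), (74,λ)}
  {74, 75} × {κ} = {(74,κ), (75,κ)}
  {74} × {λ, μ} = {(74,λ), (74,μ)}
  {74, 75} × {λ} = {(74,λ), (75,λ)}
  {75} × {κ, λ} = {(75,κ), (75,λ)}
  {75} × {λ, μ} = {(75,λ), (75,μ)}
  {73} × {κ, λ, μ} = {(73,κ), (73,λ), (73,μ)}
  {73, 74, 75} × {κ} = {(73,κ), (74,κ), (75,κ)}
  {73, 74, 75} × {λ} = {(73,λ), (74,λ), (75,λ)}
  {74} × {κ, λ, μ} = {(74,κ), (74,λ), (74,μ)}
  {75} × {κ, λ, μ} = {(75,κ), (75,λ), (75,μ)}
  {73, 74} × {κ, λ} = {(73,κ), (73,λ), (74,κ), (74,λ)}
  {73, 75} × {κ, λ} = {(73,κ), (73,λ), (75,κ), (75,λ)}
  {73, 74} × {λ, μ} = {(73,λ), (73,μ), (74,λ), (74,μ)}
  {73, 75} × {λ, μ} = {(73,λ), (73,μ), (75,λ), (75,μ)}
  {74, 75} × {κ, λ} = {(74,κ), (74,λ), (75,κ), (75,λ)}
  {74, 75} × {λ, μ} = {(74,λ), (74,μ), (75,λ), (75,μ)}
  {73, 74} × {κ, λ, μ} = {(73,κ), (73,λ), (73,μ), (74,κ), (74,λ), (74,μ)}
  {73, 75} × {κ, λ, μ} = {(73,κ), (73,λ), (73,μ), (75,κ), (75,λ), (75,μ)}
  {73, 74, 75} × {κ, λ} = {(73,κ), (73,λ), (74,κ), (74,λ), (75,κ), (75,λ)}
  {73, 74, 75} × {λ, μ} = {(73,λ), (73,μ), (74,λ), (74,μ), (75,λ), (75,μ)}
  {74, 75} × {κ, λ, μ} = {(74,κ), (74,λ), (74,μ), (75,κ), (75,λ), (75,μ)}
  {73, 74, 75} × {κ, λ, μ} = {(73,κ), (73,λ), (73,μ), (74,κ), (74,λ), (74,μ), (75,κ), (75,λ), (75,μ)}
These 36 distinct sets form the basis B.
Close under arbitrary unions to get τ_{X×Y}; counting gives |τ_{X×Y}| = 216.


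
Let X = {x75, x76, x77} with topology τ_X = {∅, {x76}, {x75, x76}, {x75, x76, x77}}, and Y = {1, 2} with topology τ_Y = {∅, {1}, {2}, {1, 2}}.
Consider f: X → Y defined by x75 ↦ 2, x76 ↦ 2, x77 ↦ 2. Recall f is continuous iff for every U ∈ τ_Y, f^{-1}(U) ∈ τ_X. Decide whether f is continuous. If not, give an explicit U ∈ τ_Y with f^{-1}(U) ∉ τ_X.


f IS continuous.

Compute f^{-1}(U) for each U ∈ τ_Y:
  U = ∅: f^{-1}(U) = ∅ ∈ τ_X ✓.
  U = {1}: f^{-1}(U) = ∅ ∈ τ_X ✓.
  U = {2}: f^{-1}(U) = {x75, x76, x77} ∈ τ_X ✓.
  U = {1, 2}: f^{-1}(U) = {x75, x76, x77} ∈ τ_X ✓.
Every preimage lies in τ_X, so f IS continuous.


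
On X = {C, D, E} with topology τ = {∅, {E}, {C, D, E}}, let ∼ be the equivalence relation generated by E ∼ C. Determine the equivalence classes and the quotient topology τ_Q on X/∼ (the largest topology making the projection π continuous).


X/∼ = {[C=E], [D]}; |τ_Q| = 2.

Equivalence classes: [C=E], [D].
Quotient map π: X → X/∼ sends C ↦ [C=E], D ↦ [D], E ↦ [C=E].
For each subset V ⊆ X/∼, compute π^{-1}(V) ⊆ X and check whether π^{-1}(V) ∈ τ. V is open in τ_Q iff π^{-1}(V) ∈ τ.
  V = {}: π^{-1}(V) = ∅ ∈ τ ✓.
  V = {[C=E]}: π^{-1}(V) = {C, E} ∉ τ ✗.
  V = {[D]}: π^{-1}(V) = {D} ∉ τ ✗.
  V = {[C=E], [D]}: π^{-1}(V) = {C, D, E} ∈ τ ✓.
Open sets in the quotient: τ_Q = {{}, {[C=E], [D]}} (2 elements).


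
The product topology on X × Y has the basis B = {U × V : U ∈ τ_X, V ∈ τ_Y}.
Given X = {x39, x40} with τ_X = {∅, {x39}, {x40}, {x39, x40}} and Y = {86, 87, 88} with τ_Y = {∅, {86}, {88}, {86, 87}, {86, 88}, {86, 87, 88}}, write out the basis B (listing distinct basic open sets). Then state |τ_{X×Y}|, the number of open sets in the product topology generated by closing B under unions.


Basis B = {∅ × ∅, {x39} × {86}, {x39} × {88}, {x40} × {86}, {x40} × {88}, {x39} × {86, 87}, {x39} × {86, 88}, {x39, x40} × {86}, {x39, x40} × {88}, {x40} × {86, 87}, {x40} × {86, 88}, {x39} × {86, 87, 88}, {x40} × {86, 87, 88}, {x39, x40} × {86, 87}, {x39, x40} × {86, 88}, {x39, x40} × {86, 87, 88}}; |τ_{X×Y}| = 36.

Enumerate products U × V with U ∈ τ_X, V ∈ τ_Y (deduplicated):
  ∅ × ∅ = {} (∅)
  {x39} × {86} = {(x39,86)}
  {x39} × {88} = {(x39,88)}
  {x40} × {86} = {(x40,86)}
  {x40} × {88} = {(x40,88)}
  {x39} × {86, 87} = {(x39,86), (x39,87)}
  {x39} × {86, 88} = {(x39,86), (x39,88)}
  {x39, x40} × {86} = {(x39,86), (x40,86)}
  {x39, x40} × {88} = {(x39,88), (x40,88)}
  {x40} × {86, 87} = {(x40,86), (x40,87)}
  {x40} × {86, 88} = {(x40,86), (x40,88)}
  {x39} × {86, 87, 88} = {(x39,86), (x39,87), (x39,88)}
  {x40} × {86, 87, 88} = {(x40,86), (x40,87), (x40,88)}
  {x39, x40} × {86, 87} = {(x39,86), (x39,87), (x40,86), (x40,87)}
  {x39, x40} × {86, 88} = {(x39,86), (x39,88), (x40,86), (x40,88)}
  {x39, x40} × {86, 87, 88} = {(x39,86), (x39,87), (x39,88), (x40,86), (x40,87), (x40,88)}
These 16 distinct sets form the basis B.
Close under arbitrary unions to get τ_{X×Y}; counting gives |τ_{X×Y}| = 36.


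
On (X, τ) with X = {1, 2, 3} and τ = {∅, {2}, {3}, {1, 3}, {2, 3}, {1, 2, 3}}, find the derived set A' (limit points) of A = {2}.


A' = ∅

For each x ∈ X, list the open sets U ∈ τ with x ∈ U, then check whether U ∩ (A ∖ {x}) ≠ ∅ for every such U.
  x = 1: open {1, 3} ∋ x has {1, 3} ∩ (A ∖ {1}) = ∅, so x is NOT a limit point.
  x = 2: open {2} ∋ x has {2} ∩ (A ∖ {2}) = ∅, so x is NOT a limit point.
  x = 3: open {3} ∋ x has {3} ∩ (A ∖ {3}) = ∅, so x is NOT a limit point.
Collecting: A' = ∅.


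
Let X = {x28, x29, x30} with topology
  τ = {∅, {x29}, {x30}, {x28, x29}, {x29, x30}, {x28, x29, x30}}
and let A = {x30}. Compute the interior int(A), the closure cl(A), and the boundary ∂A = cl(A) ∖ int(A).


int(A) = {x30}, cl(A) = {x30}, ∂A = ∅.

Closed sets in (X, τ) are complements of opens:
  closed(X, τ) = {∅, {x28}, {x30}, {x28, x29}, {x28, x30}, {x28, x29, x30}}.
int(A) = ⋃ {U ∈ τ : U ⊆ A}. Opens contained in A: ∅, {x30}.
Taking the union of these: int(A) = {x30}.
cl(A) = ⋂ {C closed : A ⊆ C}. Closed sets containing A: {x30}, {x28, x30}, {x28, x29, x30}.
Intersecting these: cl(A) = {x30}.
∂A = cl(A) ∖ int(A) = {x30} ∖ {x30} = ∅.


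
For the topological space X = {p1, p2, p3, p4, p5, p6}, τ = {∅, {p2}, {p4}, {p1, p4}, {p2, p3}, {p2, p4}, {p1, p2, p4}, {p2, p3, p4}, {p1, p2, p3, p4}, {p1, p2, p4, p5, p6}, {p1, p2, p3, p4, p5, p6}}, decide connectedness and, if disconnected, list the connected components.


(X, τ) is connected.

Find clopen sets (U ∈ τ with X ∖ U ∈ τ):
  U = ∅, X ∖ U = {p1, p2, p3, p4, p5, p6} — both open, so U is clopen.
  U = {p1, p2, p3, p4, p5, p6}, X ∖ U = ∅ — both open, so U is clopen.
Only trivial clopens (∅ and X) exist, so (X, τ) is connected.
Compute connected components by grouping points that agree on all clopens:
  component: {p1, p2, p3, p4, p5, p6}


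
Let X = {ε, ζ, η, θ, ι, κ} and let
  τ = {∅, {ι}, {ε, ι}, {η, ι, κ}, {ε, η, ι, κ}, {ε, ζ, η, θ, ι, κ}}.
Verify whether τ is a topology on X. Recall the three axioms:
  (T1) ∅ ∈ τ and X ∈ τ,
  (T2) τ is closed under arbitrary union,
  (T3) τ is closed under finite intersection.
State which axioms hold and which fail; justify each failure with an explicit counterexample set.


τ IS a topology on X.

Axiom (T1): ∅ ∈ τ? Yes; X ∈ τ? Yes.
Axiom (T2/T3): check pairwise unions and intersections of members of τ.
All pairwise intersections and unions checked — each lies in τ. Therefore τ satisfies (T1), (T2), (T3): it IS a topology on X.


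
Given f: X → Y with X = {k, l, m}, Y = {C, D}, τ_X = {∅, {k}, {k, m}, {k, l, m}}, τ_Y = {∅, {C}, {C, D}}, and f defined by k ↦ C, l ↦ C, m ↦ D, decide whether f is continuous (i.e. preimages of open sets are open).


f is NOT continuous.

Compute f^{-1}(U) for each U ∈ τ_Y:
  U = ∅: f^{-1}(U) = ∅ ∈ τ_X ✓.
  U = {C}: f^{-1}(U) = {k, l} ∉ τ_X ✗.
  U = {C, D}: f^{-1}(U) = {k, l, m} ∈ τ_X ✓.
Found U = {C} with f^{-1}(U) = {k, l} not in τ_X. Therefore f is NOT continuous.


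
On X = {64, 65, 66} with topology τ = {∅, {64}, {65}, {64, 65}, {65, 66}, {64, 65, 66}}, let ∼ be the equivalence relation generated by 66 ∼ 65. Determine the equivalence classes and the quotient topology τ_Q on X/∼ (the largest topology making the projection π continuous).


X/∼ = {[64], [65=66]}; |τ_Q| = 4.

Equivalence classes: [64], [65=66].
Quotient map π: X → X/∼ sends 64 ↦ [64], 65 ↦ [65=66], 66 ↦ [65=66].
For each subset V ⊆ X/∼, compute π^{-1}(V) ⊆ X and check whether π^{-1}(V) ∈ τ. V is open in τ_Q iff π^{-1}(V) ∈ τ.
  V = {}: π^{-1}(V) = ∅ ∈ τ ✓.
  V = {[64]}: π^{-1}(V) = {64} ∈ τ ✓.
  V = {[65=66]}: π^{-1}(V) = {65, 66} ∈ τ ✓.
  V = {[64], [65=66]}: π^{-1}(V) = {64, 65, 66} ∈ τ ✓.
Open sets in the quotient: τ_Q = {{}, {[64]}, {[65=66]}, {[64], [65=66]}} (4 elements).


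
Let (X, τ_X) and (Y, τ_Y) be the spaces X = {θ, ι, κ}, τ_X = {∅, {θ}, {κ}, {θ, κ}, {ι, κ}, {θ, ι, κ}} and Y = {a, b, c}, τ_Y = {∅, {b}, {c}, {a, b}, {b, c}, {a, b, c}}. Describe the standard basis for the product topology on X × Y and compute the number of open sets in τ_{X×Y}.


Basis B = {∅ × ∅, {θ} × {b}, {θ} × {c}, {κ} × {b}, {κ} × {c}, {θ} × {a, b}, {θ} × {b, c}, {θ, κ} × {b}, {θ, κ} × {c}, {ι, κ} × {b}, {ι, κ} × {c}, {κ} × {a, b}, {κ} × {b, c}, {θ} × {a, b, c}, {θ, ι, κ} × {b}, {θ, ι, κ} × {c}, {κ} × {a, b, c}, {θ, κ} × {a, b}, {θ, κ} × {b, c}, {ι, κ} × {a, b}, {ι, κ} × {b, c}, {θ, κ} × {a, b, c}, {θ, ι, κ} × {a, b}, {θ, ι, κ} × {b, c}, {ι, κ} × {a, b, c}, {θ, ι, κ} × {a, b, c}}; |τ_{X×Y}| = 108.

Enumerate products U × V with U ∈ τ_X, V ∈ τ_Y (deduplicated):
  ∅ × ∅ = {} (∅)
  {θ} × {b} = {(θ,b)}
  {θ} × {c} = {(θ,c)}
  {κ} × {b} = {(κ,b)}
  {κ} × {c} = {(κ,c)}
  {θ} × {a, b} = {(θ,a), (θ,b)}
  {θ} × {b, c} = {(θ,b), (θ,c)}
  {θ, κ} × {b} = {(θ,b), (κ,b)}
  {θ, κ} × {c} = {(θ,c), (κ,c)}
  {ι, κ} × {b} = {(ι,b), (κ,b)}
  {ι, κ} × {c} = {(ι,c), (κ,c)}
  {κ} × {a, b} = {(κ,a), (κ,b)}
  {κ} × {b, c} = {(κ,b), (κ,c)}
  {θ} × {a, b, c} = {(θ,a), (θ,b), (θ,c)}
  {θ, ι, κ} × {b} = {(θ,b), (ι,b), (κ,b)}
  {θ, ι, κ} × {c} = {(θ,c), (ι,c), (κ,c)}
  {κ} × {a, b, c} = {(κ,a), (κ,b), (κ,c)}
  {θ, κ} × {a, b} = {(θ,a), (θ,b), (κ,a), (κ,b)}
  {θ, κ} × {b, c} = {(θ,b), (θ,c), (κ,b), (κ,c)}
  {ι, κ} × {a, b} = {(ι,a), (ι,b), (κ,a), (κ,b)}
  {ι, κ} × {b, c} = {(ι,b), (ι,c), (κ,b), (κ,c)}
  {θ, κ} × {a, b, c} = {(θ,a), (θ,b), (θ,c), (κ,a), (κ,b), (κ,c)}
  {θ, ι, κ} × {a, b} = {(θ,a), (θ,b), (ι,a), (ι,b), (κ,a), (κ,b)}
  {θ, ι, κ} × {b, c} = {(θ,b), (θ,c), (ι,b), (ι,c), (κ,b), (κ,c)}
  {ι, κ} × {a, b, c} = {(ι,a), (ι,b), (ι,c), (κ,a), (κ,b), (κ,c)}
  {θ, ι, κ} × {a, b, c} = {(θ,a), (θ,b), (θ,c), (ι,a), (ι,b), (ι,c), (κ,a), (κ,b), (κ,c)}
These 26 distinct sets form the basis B.
Close under arbitrary unions to get τ_{X×Y}; counting gives |τ_{X×Y}| = 108.


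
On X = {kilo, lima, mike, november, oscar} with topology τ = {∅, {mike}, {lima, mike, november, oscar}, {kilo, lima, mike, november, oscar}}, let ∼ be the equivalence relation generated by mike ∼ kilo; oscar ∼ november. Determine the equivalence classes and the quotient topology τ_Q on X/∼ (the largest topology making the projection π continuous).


X/∼ = {[kilo=mike], [lima], [november=oscar]}; |τ_Q| = 2.

Equivalence classes: [kilo=mike], [lima], [november=oscar].
Quotient map π: X → X/∼ sends kilo ↦ [kilo=mike], lima ↦ [lima], mike ↦ [kilo=mike], november ↦ [november=oscar], oscar ↦ [november=oscar].
For each subset V ⊆ X/∼, compute π^{-1}(V) ⊆ X and check whether π^{-1}(V) ∈ τ. V is open in τ_Q iff π^{-1}(V) ∈ τ.
  V = {}: π^{-1}(V) = ∅ ∈ τ ✓.
  V = {[kilo=mike]}: π^{-1}(V) = {kilo, mike} ∉ τ ✗.
  V = {[lima]}: π^{-1}(V) = {lima} ∉ τ ✗.
  V = {[kilo=mike], [lima]}: π^{-1}(V) = {kilo, lima, mike} ∉ τ ✗.
  V = {[november=oscar]}: π^{-1}(V) = {november, oscar} ∉ τ ✗.
  V = {[kilo=mike], [november=oscar]}: π^{-1}(V) = {kilo, mike, november, oscar} ∉ τ ✗.
  V = {[lima], [november=oscar]}: π^{-1}(V) = {lima, november, oscar} ∉ τ ✗.
  V = {[kilo=mike], [lima], [november=oscar]}: π^{-1}(V) = {kilo, lima, mike, november, oscar} ∈ τ ✓.
Open sets in the quotient: τ_Q = {{}, {[kilo=mike], [lima], [november=oscar]}} (2 elements).


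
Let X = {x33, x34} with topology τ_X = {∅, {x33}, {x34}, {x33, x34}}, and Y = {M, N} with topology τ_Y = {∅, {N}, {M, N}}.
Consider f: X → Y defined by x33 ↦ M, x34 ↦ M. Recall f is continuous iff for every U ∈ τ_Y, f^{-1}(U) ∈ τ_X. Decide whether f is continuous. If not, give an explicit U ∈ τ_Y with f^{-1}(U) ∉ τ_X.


f IS continuous.

Compute f^{-1}(U) for each U ∈ τ_Y:
  U = ∅: f^{-1}(U) = ∅ ∈ τ_X ✓.
  U = {N}: f^{-1}(U) = ∅ ∈ τ_X ✓.
  U = {M, N}: f^{-1}(U) = {x33, x34} ∈ τ_X ✓.
Every preimage lies in τ_X, so f IS continuous.


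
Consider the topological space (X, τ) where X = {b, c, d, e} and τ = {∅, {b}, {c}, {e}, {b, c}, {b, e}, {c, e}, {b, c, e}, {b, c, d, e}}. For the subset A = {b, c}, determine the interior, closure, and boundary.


int(A) = {b, c}, cl(A) = {b, c, d}, ∂A = {d}.

Closed sets in (X, τ) are complements of opens:
  closed(X, τ) = {∅, {d}, {b, d}, {c, d}, {d, e}, {b, c, d}, {b, d, e}, {c, d, e}, {b, c, d, e}}.
int(A) = ⋃ {U ∈ τ : U ⊆ A}. Opens contained in A: ∅, {b}, {c}, {b, c}.
Taking the union of these: int(A) = {b, c}.
cl(A) = ⋂ {C closed : A ⊆ C}. Closed sets containing A: {b, c, d}, {b, c, d, e}.
Intersecting these: cl(A) = {b, c, d}.
∂A = cl(A) ∖ int(A) = {b, c, d} ∖ {b, c} = {d}.


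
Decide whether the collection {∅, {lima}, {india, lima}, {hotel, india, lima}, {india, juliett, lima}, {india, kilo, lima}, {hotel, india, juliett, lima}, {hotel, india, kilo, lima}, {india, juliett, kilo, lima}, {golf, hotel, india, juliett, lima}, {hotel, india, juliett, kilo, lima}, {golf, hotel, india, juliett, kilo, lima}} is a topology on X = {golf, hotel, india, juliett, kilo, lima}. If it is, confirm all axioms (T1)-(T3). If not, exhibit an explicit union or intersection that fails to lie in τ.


τ IS a topology on X.

Axiom (T1): ∅ ∈ τ? Yes; X ∈ τ? Yes.
Axiom (T2/T3): check pairwise unions and intersections of members of τ.
All pairwise intersections and unions checked — each lies in τ. Therefore τ satisfies (T1), (T2), (T3): it IS a topology on X.


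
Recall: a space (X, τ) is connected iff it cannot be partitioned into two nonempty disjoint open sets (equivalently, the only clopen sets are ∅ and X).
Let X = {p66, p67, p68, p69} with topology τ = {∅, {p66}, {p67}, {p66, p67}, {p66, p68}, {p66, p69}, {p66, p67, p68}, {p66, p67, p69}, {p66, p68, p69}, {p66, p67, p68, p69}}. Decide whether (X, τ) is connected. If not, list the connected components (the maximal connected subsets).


(X, τ) is disconnected; components = [{p67}, {p66, p68, p69}].

Find clopen sets (U ∈ τ with X ∖ U ∈ τ):
  U = ∅, X ∖ U = {p66, p67, p68, p69} — both open, so U is clopen.
  U = {p67}, X ∖ U = {p66, p68, p69} — both open, so U is clopen.
  U = {p66, p68, p69}, X ∖ U = {p67} — both open, so U is clopen.
  U = {p66, p67, p68, p69}, X ∖ U = ∅ — both open, so U is clopen.
Nontrivial clopen(s) exist: e.g. {p67}. So (X, τ) is disconnected.
Compute connected components by grouping points that agree on all clopens:
  component: {p67}
  component: {p66, p68, p69}


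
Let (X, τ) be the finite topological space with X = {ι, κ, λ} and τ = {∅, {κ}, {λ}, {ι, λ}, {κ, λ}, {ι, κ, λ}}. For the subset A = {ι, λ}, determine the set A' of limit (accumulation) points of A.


A' = {ι}

For each x ∈ X, list the open sets U ∈ τ with x ∈ U, then check whether U ∩ (A ∖ {x}) ≠ ∅ for every such U.
  x = ι: opens ∋ x are {ι, λ}, {ι, κ, λ}; each meets A ∖ {ι}, so x IS a limit point.
  x = κ: open {κ} ∋ x has {κ} ∩ (A ∖ {κ}) = ∅, so x is NOT a limit point.
  x = λ: open {λ} ∋ x has {λ} ∩ (A ∖ {λ}) = ∅, so x is NOT a limit point.
Collecting: A' = {ι}.


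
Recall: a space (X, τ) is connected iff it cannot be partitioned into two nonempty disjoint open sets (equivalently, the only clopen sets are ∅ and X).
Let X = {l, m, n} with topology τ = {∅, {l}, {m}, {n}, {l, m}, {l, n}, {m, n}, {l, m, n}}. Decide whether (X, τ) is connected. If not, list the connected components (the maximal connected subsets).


(X, τ) is disconnected; components = [{l}, {m}, {n}].

Find clopen sets (U ∈ τ with X ∖ U ∈ τ):
  U = ∅, X ∖ U = {l, m, n} — both open, so U is clopen.
  U = {l}, X ∖ U = {m, n} — both open, so U is clopen.
  U = {m}, X ∖ U = {l, n} — both open, so U is clopen.
  U = {n}, X ∖ U = {l, m} — both open, so U is clopen.
  U = {l, m}, X ∖ U = {n} — both open, so U is clopen.
  U = {l, n}, X ∖ U = {m} — both open, so U is clopen.
  U = {m, n}, X ∖ U = {l} — both open, so U is clopen.
  U = {l, m, n}, X ∖ U = ∅ — both open, so U is clopen.
Nontrivial clopen(s) exist: e.g. {l}. So (X, τ) is disconnected.
Compute connected components by grouping points that agree on all clopens:
  component: {l}
  component: {m}
  component: {n}


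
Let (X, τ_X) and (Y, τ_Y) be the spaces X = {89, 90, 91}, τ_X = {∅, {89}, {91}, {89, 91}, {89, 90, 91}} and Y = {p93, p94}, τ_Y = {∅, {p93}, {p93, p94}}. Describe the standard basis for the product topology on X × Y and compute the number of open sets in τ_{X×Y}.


Basis B = {∅ × ∅, {89} × {p93}, {91} × {p93}, {89} × {p93, p94}, {89, 91} × {p93}, {91} × {p93, p94}, {89, 90, 91} × {p93}, {89, 91} × {p93, p94}, {89, 90, 91} × {p93, p94}}; |τ_{X×Y}| = 14.

Enumerate products U × V with U ∈ τ_X, V ∈ τ_Y (deduplicated):
  ∅ × ∅ = {} (∅)
  {89} × {p93} = {(89,p93)}
  {91} × {p93} = {(91,p93)}
  {89} × {p93, p94} = {(89,p93), (89,p94)}
  {89, 91} × {p93} = {(89,p93), (91,p93)}
  {91} × {p93, p94} = {(91,p93), (91,p94)}
  {89, 90, 91} × {p93} = {(89,p93), (90,p93), (91,p93)}
  {89, 91} × {p93, p94} = {(89,p93), (89,p94), (91,p93), (91,p94)}
  {89, 90, 91} × {p93, p94} = {(89,p93), (89,p94), (90,p93), (90,p94), (91,p93), (91,p94)}
These 9 distinct sets form the basis B.
Close under arbitrary unions to get τ_{X×Y}; counting gives |τ_{X×Y}| = 14.


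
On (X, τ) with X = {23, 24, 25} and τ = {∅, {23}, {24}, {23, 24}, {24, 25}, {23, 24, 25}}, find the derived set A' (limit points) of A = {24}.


A' = {25}

For each x ∈ X, list the open sets U ∈ τ with x ∈ U, then check whether U ∩ (A ∖ {x}) ≠ ∅ for every such U.
  x = 23: open {23} ∋ x has {23} ∩ (A ∖ {23}) = ∅, so x is NOT a limit point.
  x = 24: open {24} ∋ x has {24} ∩ (A ∖ {24}) = ∅, so x is NOT a limit point.
  x = 25: opens ∋ x are {24, 25}, {23, 24, 25}; each meets A ∖ {25}, so x IS a limit point.
Collecting: A' = {25}.


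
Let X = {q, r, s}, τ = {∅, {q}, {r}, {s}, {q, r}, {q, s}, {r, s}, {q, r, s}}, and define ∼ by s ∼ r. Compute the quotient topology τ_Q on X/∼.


X/∼ = {[q], [r=s]}; |τ_Q| = 4.

Equivalence classes: [q], [r=s].
Quotient map π: X → X/∼ sends q ↦ [q], r ↦ [r=s], s ↦ [r=s].
For each subset V ⊆ X/∼, compute π^{-1}(V) ⊆ X and check whether π^{-1}(V) ∈ τ. V is open in τ_Q iff π^{-1}(V) ∈ τ.
  V = {}: π^{-1}(V) = ∅ ∈ τ ✓.
  V = {[q]}: π^{-1}(V) = {q} ∈ τ ✓.
  V = {[r=s]}: π^{-1}(V) = {r, s} ∈ τ ✓.
  V = {[q], [r=s]}: π^{-1}(V) = {q, r, s} ∈ τ ✓.
Open sets in the quotient: τ_Q = {{}, {[q]}, {[r=s]}, {[q], [r=s]}} (4 elements).


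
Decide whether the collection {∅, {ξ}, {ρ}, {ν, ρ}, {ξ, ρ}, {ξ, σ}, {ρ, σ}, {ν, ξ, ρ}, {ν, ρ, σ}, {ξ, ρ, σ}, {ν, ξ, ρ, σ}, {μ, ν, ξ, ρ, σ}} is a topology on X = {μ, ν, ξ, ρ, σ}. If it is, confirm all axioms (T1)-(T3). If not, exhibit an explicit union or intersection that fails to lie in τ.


τ is NOT a topology on X.

Axiom (T1): ∅ ∈ τ? Yes; X ∈ τ? Yes.
Axiom (T2/T3): check pairwise unions and intersections of members of τ.
Counterexample for (T3): {ξ, σ} ∩ {ρ, σ} = {σ} ∉ τ. Therefore τ is NOT a topology.


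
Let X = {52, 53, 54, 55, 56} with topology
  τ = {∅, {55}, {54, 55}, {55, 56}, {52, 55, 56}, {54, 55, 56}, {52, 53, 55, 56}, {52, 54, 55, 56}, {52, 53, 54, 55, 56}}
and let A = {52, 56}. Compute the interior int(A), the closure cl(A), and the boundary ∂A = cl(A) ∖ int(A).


int(A) = ∅, cl(A) = {52, 53, 56}, ∂A = {52, 53, 56}.

Closed sets in (X, τ) are complements of opens:
  closed(X, τ) = {∅, {53}, {54}, {52, 53}, {53, 54}, {52, 53, 54}, {52, 53, 56}, {52, 53, 54, 56}, {52, 53, 54, 55, 56}}.
int(A) = ⋃ {U ∈ τ : U ⊆ A}. Opens contained in A: ∅.
Taking the union of these: int(A) = ∅.
cl(A) = ⋂ {C closed : A ⊆ C}. Closed sets containing A: {52, 53, 56}, {52, 53, 54, 56}, {52, 53, 54, 55, 56}.
Intersecting these: cl(A) = {52, 53, 56}.
∂A = cl(A) ∖ int(A) = {52, 53, 56} ∖ ∅ = {52, 53, 56}.


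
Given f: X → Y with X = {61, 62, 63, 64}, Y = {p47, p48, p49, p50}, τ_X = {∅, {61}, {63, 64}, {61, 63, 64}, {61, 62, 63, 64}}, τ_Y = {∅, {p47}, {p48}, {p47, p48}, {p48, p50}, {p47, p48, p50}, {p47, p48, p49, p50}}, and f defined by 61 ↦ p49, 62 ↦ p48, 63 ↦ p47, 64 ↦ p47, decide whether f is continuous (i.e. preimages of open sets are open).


f is NOT continuous.

Compute f^{-1}(U) for each U ∈ τ_Y:
  U = ∅: f^{-1}(U) = ∅ ∈ τ_X ✓.
  U = {p47}: f^{-1}(U) = {63, 64} ∈ τ_X ✓.
  U = {p48}: f^{-1}(U) = {62} ∉ τ_X ✗.
  U = {p47, p48}: f^{-1}(U) = {62, 63, 64} ∉ τ_X ✗.
  U = {p48, p50}: f^{-1}(U) = {62} ∉ τ_X ✗.
  U = {p47, p48, p50}: f^{-1}(U) = {62, 63, 64} ∉ τ_X ✗.
  U = {p47, p48, p49, p50}: f^{-1}(U) = {61, 62, 63, 64} ∈ τ_X ✓.
Found U = {p48} with f^{-1}(U) = {62} not in τ_X. Therefore f is NOT continuous.


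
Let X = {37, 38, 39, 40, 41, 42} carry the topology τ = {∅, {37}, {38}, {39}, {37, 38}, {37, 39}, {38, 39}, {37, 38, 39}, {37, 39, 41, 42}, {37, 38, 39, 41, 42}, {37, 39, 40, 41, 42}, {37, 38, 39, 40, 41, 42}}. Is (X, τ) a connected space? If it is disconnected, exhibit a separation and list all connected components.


(X, τ) is disconnected; components = [{38}, {37, 39, 40, 41, 42}].

Find clopen sets (U ∈ τ with X ∖ U ∈ τ):
  U = ∅, X ∖ U = {37, 38, 39, 40, 41, 42} — both open, so U is clopen.
  U = {38}, X ∖ U = {37, 39, 40, 41, 42} — both open, so U is clopen.
  U = {37, 39, 40, 41, 42}, X ∖ U = {38} — both open, so U is clopen.
  U = {37, 38, 39, 40, 41, 42}, X ∖ U = ∅ — both open, so U is clopen.
Nontrivial clopen(s) exist: e.g. {37, 39, 40, 41, 42}. So (X, τ) is disconnected.
Compute connected components by grouping points that agree on all clopens:
  component: {38}
  component: {37, 39, 40, 41, 42}


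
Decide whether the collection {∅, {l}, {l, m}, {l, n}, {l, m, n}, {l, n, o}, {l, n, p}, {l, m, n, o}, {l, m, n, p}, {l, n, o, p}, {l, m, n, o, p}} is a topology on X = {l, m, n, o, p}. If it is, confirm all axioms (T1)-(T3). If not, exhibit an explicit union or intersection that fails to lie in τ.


τ IS a topology on X.

Axiom (T1): ∅ ∈ τ? Yes; X ∈ τ? Yes.
Axiom (T2/T3): check pairwise unions and intersections of members of τ.
All pairwise intersections and unions checked — each lies in τ. Therefore τ satisfies (T1), (T2), (T3): it IS a topology on X.


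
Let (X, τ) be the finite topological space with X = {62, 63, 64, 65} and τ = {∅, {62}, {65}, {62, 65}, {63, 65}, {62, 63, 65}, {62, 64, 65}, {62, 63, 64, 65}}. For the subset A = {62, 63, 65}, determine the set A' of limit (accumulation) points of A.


A' = {63, 64}

For each x ∈ X, list the open sets U ∈ τ with x ∈ U, then check whether U ∩ (A ∖ {x}) ≠ ∅ for every such U.
  x = 62: open {62} ∋ x has {62} ∩ (A ∖ {62}) = ∅, so x is NOT a limit point.
  x = 63: opens ∋ x are {63, 65}, {62, 63, 65}, {62, 63, 64, 65}; each meets A ∖ {63}, so x IS a limit point.
  x = 64: opens ∋ x are {62, 64, 65}, {62, 63, 64, 65}; each meets A ∖ {64}, so x IS a limit point.
  x = 65: open {65} ∋ x has {65} ∩ (A ∖ {65}) = ∅, so x is NOT a limit point.
Collecting: A' = {63, 64}.


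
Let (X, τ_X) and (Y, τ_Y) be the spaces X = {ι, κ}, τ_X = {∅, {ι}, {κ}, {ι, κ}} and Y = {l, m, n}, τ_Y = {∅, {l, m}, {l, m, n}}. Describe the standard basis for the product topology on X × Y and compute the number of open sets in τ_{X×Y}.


Basis B = {∅ × ∅, {ι} × {l, m}, {κ} × {l, m}, {ι} × {l, m, n}, {κ} × {l, m, n}, {ι, κ} × {l, m}, {ι, κ} × {l, m, n}}; |τ_{X×Y}| = 9.

Enumerate products U × V with U ∈ τ_X, V ∈ τ_Y (deduplicated):
  ∅ × ∅ = {} (∅)
  {ι} × {l, m} = {(ι,l), (ι,m)}
  {κ} × {l, m} = {(κ,l), (κ,m)}
  {ι} × {l, m, n} = {(ι,l), (ι,m), (ι,n)}
  {κ} × {l, m, n} = {(κ,l), (κ,m), (κ,n)}
  {ι, κ} × {l, m} = {(ι,l), (ι,m), (κ,l), (κ,m)}
  {ι, κ} × {l, m, n} = {(ι,l), (ι,m), (ι,n), (κ,l), (κ,m), (κ,n)}
These 7 distinct sets form the basis B.
Close under arbitrary unions to get τ_{X×Y}; counting gives |τ_{X×Y}| = 9.


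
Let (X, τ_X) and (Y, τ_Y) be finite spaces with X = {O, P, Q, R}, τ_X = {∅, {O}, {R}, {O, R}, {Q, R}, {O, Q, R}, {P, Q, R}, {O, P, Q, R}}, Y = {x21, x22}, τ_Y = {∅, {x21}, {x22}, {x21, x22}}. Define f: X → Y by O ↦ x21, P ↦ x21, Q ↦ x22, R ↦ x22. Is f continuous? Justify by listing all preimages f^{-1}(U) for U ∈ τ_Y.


f is NOT continuous.

Compute f^{-1}(U) for each U ∈ τ_Y:
  U = ∅: f^{-1}(U) = ∅ ∈ τ_X ✓.
  U = {x21}: f^{-1}(U) = {O, P} ∉ τ_X ✗.
  U = {x22}: f^{-1}(U) = {Q, R} ∈ τ_X ✓.
  U = {x21, x22}: f^{-1}(U) = {O, P, Q, R} ∈ τ_X ✓.
Found U = {x21} with f^{-1}(U) = {O, P} not in τ_X. Therefore f is NOT continuous.


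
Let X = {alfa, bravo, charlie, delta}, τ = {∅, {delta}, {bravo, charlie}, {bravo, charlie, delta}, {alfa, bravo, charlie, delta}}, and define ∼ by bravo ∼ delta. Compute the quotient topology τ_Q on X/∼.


X/∼ = {[alfa], [bravo=delta], [charlie]}; |τ_Q| = 3.

Equivalence classes: [alfa], [bravo=delta], [charlie].
Quotient map π: X → X/∼ sends alfa ↦ [alfa], bravo ↦ [bravo=delta], charlie ↦ [charlie], delta ↦ [bravo=delta].
For each subset V ⊆ X/∼, compute π^{-1}(V) ⊆ X and check whether π^{-1}(V) ∈ τ. V is open in τ_Q iff π^{-1}(V) ∈ τ.
  V = {}: π^{-1}(V) = ∅ ∈ τ ✓.
  V = {[alfa]}: π^{-1}(V) = {alfa} ∉ τ ✗.
  V = {[bravo=delta]}: π^{-1}(V) = {bravo, delta} ∉ τ ✗.
  V = {[alfa], [bravo=delta]}: π^{-1}(V) = {alfa, bravo, delta} ∉ τ ✗.
  V = {[charlie]}: π^{-1}(V) = {charlie} ∉ τ ✗.
  V = {[alfa], [charlie]}: π^{-1}(V) = {alfa, charlie} ∉ τ ✗.
  V = {[bravo=delta], [charlie]}: π^{-1}(V) = {bravo, charlie, delta} ∈ τ ✓.
  V = {[alfa], [bravo=delta], [charlie]}: π^{-1}(V) = {alfa, bravo, charlie, delta} ∈ τ ✓.
Open sets in the quotient: τ_Q = {{}, {[bravo=delta], [charlie]}, {[alfa], [bravo=delta], [charlie]}} (3 elements).


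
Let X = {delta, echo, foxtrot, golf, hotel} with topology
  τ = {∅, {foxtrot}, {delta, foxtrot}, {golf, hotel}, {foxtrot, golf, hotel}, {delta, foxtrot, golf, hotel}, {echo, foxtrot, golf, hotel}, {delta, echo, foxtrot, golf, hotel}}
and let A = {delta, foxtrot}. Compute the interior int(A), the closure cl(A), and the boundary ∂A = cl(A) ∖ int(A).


int(A) = {delta, foxtrot}, cl(A) = {delta, echo, foxtrot}, ∂A = {echo}.

Closed sets in (X, τ) are complements of opens:
  closed(X, τ) = {∅, {delta}, {echo}, {delta, echo}, {delta, echo, foxtrot}, {echo, golf, hotel}, {delta, echo, golf, hotel}, {delta, echo, foxtrot, golf, hotel}}.
int(A) = ⋃ {U ∈ τ : U ⊆ A}. Opens contained in A: ∅, {foxtrot}, {delta, foxtrot}.
Taking the union of these: int(A) = {delta, foxtrot}.
cl(A) = ⋂ {C closed : A ⊆ C}. Closed sets containing A: {delta, echo, foxtrot}, {delta, echo, foxtrot, golf, hotel}.
Intersecting these: cl(A) = {delta, echo, foxtrot}.
∂A = cl(A) ∖ int(A) = {delta, echo, foxtrot} ∖ {delta, foxtrot} = {echo}.


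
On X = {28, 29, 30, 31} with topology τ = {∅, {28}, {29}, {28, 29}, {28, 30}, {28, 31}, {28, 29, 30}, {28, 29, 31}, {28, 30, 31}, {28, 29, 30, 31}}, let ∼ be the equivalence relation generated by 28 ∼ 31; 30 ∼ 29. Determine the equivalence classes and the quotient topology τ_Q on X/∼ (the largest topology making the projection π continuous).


X/∼ = {[28=31], [29=30]}; |τ_Q| = 3.

Equivalence classes: [28=31], [29=30].
Quotient map π: X → X/∼ sends 28 ↦ [28=31], 29 ↦ [29=30], 30 ↦ [29=30], 31 ↦ [28=31].
For each subset V ⊆ X/∼, compute π^{-1}(V) ⊆ X and check whether π^{-1}(V) ∈ τ. V is open in τ_Q iff π^{-1}(V) ∈ τ.
  V = {}: π^{-1}(V) = ∅ ∈ τ ✓.
  V = {[28=31]}: π^{-1}(V) = {28, 31} ∈ τ ✓.
  V = {[29=30]}: π^{-1}(V) = {29, 30} ∉ τ ✗.
  V = {[28=31], [29=30]}: π^{-1}(V) = {28, 29, 30, 31} ∈ τ ✓.
Open sets in the quotient: τ_Q = {{}, {[28=31]}, {[28=31], [29=30]}} (3 elements).


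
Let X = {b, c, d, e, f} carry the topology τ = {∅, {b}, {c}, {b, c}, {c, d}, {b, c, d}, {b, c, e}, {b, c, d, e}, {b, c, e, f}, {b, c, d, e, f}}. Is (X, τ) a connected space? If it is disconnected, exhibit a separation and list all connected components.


(X, τ) is connected.

Find clopen sets (U ∈ τ with X ∖ U ∈ τ):
  U = ∅, X ∖ U = {b, c, d, e, f} — both open, so U is clopen.
  U = {b, c, d, e, f}, X ∖ U = ∅ — both open, so U is clopen.
Only trivial clopens (∅ and X) exist, so (X, τ) is connected.
Compute connected components by grouping points that agree on all clopens:
  component: {b, c, d, e, f}


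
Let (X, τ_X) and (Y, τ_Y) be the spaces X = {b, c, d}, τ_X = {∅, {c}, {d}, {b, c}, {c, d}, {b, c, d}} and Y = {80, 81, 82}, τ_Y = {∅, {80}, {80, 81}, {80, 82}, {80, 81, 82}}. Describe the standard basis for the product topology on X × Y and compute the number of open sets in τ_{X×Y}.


Basis B = {∅ × ∅, {c} × {80}, {d} × {80}, {b, c} × {80}, {c} × {80, 81}, {c} × {80, 82}, {c, d} × {80}, {d} × {80, 81}, {d} × {80, 82}, {b, c, d} × {80}, {c} × {80, 81, 82}, {d} × {80, 81, 82}, {b, c} × {80, 81}, {b, c} × {80, 82}, {c, d} × {80, 81}, {c, d} × {80, 82}, {b, c} × {80, 81, 82}, {b, c, d} × {80, 81}, {b, c, d} × {80, 82}, {c, d} × {80, 81, 82}, {b, c, d} × {80, 81, 82}}; |τ_{X×Y}| = 70.

Enumerate products U × V with U ∈ τ_X, V ∈ τ_Y (deduplicated):
  ∅ × ∅ = {} (∅)
  {c} × {80} = {(c,80)}
  {d} × {80} = {(d,80)}
  {b, c} × {80} = {(b,80), (c,80)}
  {c} × {80, 81} = {(c,80), (c,81)}
  {c} × {80, 82} = {(c,80), (c,82)}
  {c, d} × {80} = {(c,80), (d,80)}
  {d} × {80, 81} = {(d,80), (d,81)}
  {d} × {80, 82} = {(d,80), (d,82)}
  {b, c, d} × {80} = {(b,80), (c,80), (d,80)}
  {c} × {80, 81, 82} = {(c,80), (c,81), (c,82)}
  {d} × {80, 81, 82} = {(d,80), (d,81), (d,82)}
  {b, c} × {80, 81} = {(b,80), (b,81), (c,80), (c,81)}
  {b, c} × {80, 82} = {(b,80), (b,82), (c,80), (c,82)}
  {c, d} × {80, 81} = {(c,80), (c,81), (d,80), (d,81)}
  {c, d} × {80, 82} = {(c,80), (c,82), (d,80), (d,82)}
  {b, c} × {80, 81, 82} = {(b,80), (b,81), (b,82), (c,80), (c,81), (c,82)}
  {b, c, d} × {80, 81} = {(b,80), (b,81), (c,80), (c,81), (d,80), (d,81)}
  {b, c, d} × {80, 82} = {(b,80), (b,82), (c,80), (c,82), (d,80), (d,82)}
  {c, d} × {80, 81, 82} = {(c,80), (c,81), (c,82), (d,80), (d,81), (d,82)}
  {b, c, d} × {80, 81, 82} = {(b,80), (b,81), (b,82), (c,80), (c,81), (c,82), (d,80), (d,81), (d,82)}
These 21 distinct sets form the basis B.
Close under arbitrary unions to get τ_{X×Y}; counting gives |τ_{X×Y}| = 70.


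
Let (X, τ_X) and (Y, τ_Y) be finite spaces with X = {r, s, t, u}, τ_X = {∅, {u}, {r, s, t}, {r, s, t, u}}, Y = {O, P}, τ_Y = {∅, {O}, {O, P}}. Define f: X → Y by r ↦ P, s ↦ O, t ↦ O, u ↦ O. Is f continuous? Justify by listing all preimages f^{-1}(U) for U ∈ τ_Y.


f is NOT continuous.

Compute f^{-1}(U) for each U ∈ τ_Y:
  U = ∅: f^{-1}(U) = ∅ ∈ τ_X ✓.
  U = {O}: f^{-1}(U) = {s, t, u} ∉ τ_X ✗.
  U = {O, P}: f^{-1}(U) = {r, s, t, u} ∈ τ_X ✓.
Found U = {O} with f^{-1}(U) = {s, t, u} not in τ_X. Therefore f is NOT continuous.


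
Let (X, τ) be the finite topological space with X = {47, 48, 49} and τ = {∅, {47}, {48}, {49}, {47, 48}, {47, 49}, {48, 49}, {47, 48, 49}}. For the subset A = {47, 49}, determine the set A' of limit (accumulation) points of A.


A' = ∅

For each x ∈ X, list the open sets U ∈ τ with x ∈ U, then check whether U ∩ (A ∖ {x}) ≠ ∅ for every such U.
  x = 47: open {47} ∋ x has {47} ∩ (A ∖ {47}) = ∅, so x is NOT a limit point.
  x = 48: open {48} ∋ x has {48} ∩ (A ∖ {48}) = ∅, so x is NOT a limit point.
  x = 49: open {49} ∋ x has {49} ∩ (A ∖ {49}) = ∅, so x is NOT a limit point.
Collecting: A' = ∅.
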